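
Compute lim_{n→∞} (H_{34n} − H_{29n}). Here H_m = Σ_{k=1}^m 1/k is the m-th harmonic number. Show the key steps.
lim = ln(34/29)

Euler-Maclaurin gives H_m = ln m + γ + 1/(2m) + O(1/m^2). The γ and O(1/m) terms cancel in the difference:
  H_{34n} − H_{29n} = ln(34n) − ln(29n) + O(1/n) = ln(34/29) + O(1/n).
Hence the limit is ln(34/29).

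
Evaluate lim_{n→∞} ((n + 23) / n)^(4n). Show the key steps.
lim = e^92

Rewrite as (1 + 23/n)^(4n). By the standard limit (1 + x/n)^n → e^x, we have (1 + 23/n)^n → e^23, and raising to the 4th power gives e^92.
More precisely, ln[(1 + 23/n)^(4n)] = 4n · ln(1 + 23/n) = 4n · (23/n + O(1/n^2)) = 92 + O(1/n) → 92.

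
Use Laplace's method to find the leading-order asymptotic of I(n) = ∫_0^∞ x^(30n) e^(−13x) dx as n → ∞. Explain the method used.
I(n) ~ (sqrt(2π·30n) / 13) · (30n/(13e))^(30n)

Write the integrand as exp(30n ln x − 13x) and set f(x) = 30n ln x − 13x. Then f'(x) = 30n/x − 13 = 0 at x* = 30n/13, and f''(x*) = −30n/x*^2 = −13^2/(30n). Laplace's method (interior maximum) gives
  I(n) ~ e^(f(x*)) · sqrt(2π / |f''(x*)|)
        = exp(30n ln(30n/13) − 30n) · sqrt(2π · 30n / 13^2)
        = (30n/13)^(30n) e^(−30n) · sqrt(2π·30n) / 13
        = (sqrt(2π·30n) / 13) · (30n/(13e))^(30n).
This matches Γ(30n+1)/13^(30n+1) with Stirling applied to Γ.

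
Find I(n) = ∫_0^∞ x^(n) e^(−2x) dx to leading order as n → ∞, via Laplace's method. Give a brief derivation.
I(n) ~ (sqrt(2π·n) / 2) · (n/(2e))^(n)

Write the integrand as exp(n ln x − 2x) and set f(x) = n ln x − 2x. Then f'(x) = n/x − 2 = 0 at x* = n/2, and f''(x*) = −n/x*^2 = −2^2/(n). Laplace's method (interior maximum) gives
  I(n) ~ e^(f(x*)) · sqrt(2π / |f''(x*)|)
        = exp(n ln(n/2) − n) · sqrt(2π · n / 2^2)
        = (n/2)^(n) e^(−n) · sqrt(2π·n) / 2
        = (sqrt(2π·n) / 2) · (n/(2e))^(n).
This matches Γ(n+1)/2^(n+1) with Stirling applied to Γ.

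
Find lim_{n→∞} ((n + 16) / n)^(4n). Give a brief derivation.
lim = e^64

Rewrite as (1 + 16/n)^(4n). By the standard limit (1 + x/n)^n → e^x, we have (1 + 16/n)^n → e^16, and raising to the 4th power gives e^64.
More precisely, ln[(1 + 16/n)^(4n)] = 4n · ln(1 + 16/n) = 4n · (16/n + O(1/n^2)) = 64 + O(1/n) → 64.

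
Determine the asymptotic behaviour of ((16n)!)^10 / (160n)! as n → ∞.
((16n)!)^10/(160n)! ~ ((2π·16n)^(9/2) / sqrt(10)) · 10^(−10·16n)  →  0

Write N = 16n. Stirling: N! ~ sqrt(2π N)(N/e)^N and (10N)! ~ sqrt(2π·10N)·(10N/e)^(10N).
  (N!)^10/(10N)! ~ (2π N)^(10/2) (N/e)^(10N) / [sqrt(2π·10N) (10N/e)^(10N)]
     = (2π N)^(10/2) / sqrt(2π·10N) · (N/(10N))^(10N)
     = (2π N)^((10−1)/2) / sqrt(10) · 10^(−10N).
Since 10^10 > 1, the factor 10^(−10N) decays exponentially, so the ratio → 0. Substituting N = 16n gives the stated form.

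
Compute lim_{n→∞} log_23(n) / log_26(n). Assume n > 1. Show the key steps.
lim = ln(26) / ln(23) = log_23(26)

Change of base: log_23(n) = ln n / ln 23 and log_26(n) = ln n / ln 26. The ratio is (ln n / ln 23) · (ln 26 / ln n) = ln 26 / ln 23, a constant independent of n. So the limit is ln 26 / ln 23 = log_23(26).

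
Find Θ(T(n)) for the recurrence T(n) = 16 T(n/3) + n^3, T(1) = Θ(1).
T(n) = Θ(n^3)

log_3 16 ≈ 2.524. f(n) = n^3 dominates n^(log_3 16) since 3 > 2.524, and the regularity condition a·f(n/b) = 16·(n/3)^3 = (16/27)·n^3 ≤ c·f(n) holds with c = 16/27 ≈ 0.593 < 1. So this is Case 3: T(n) = Θ(f(n)) = Θ(n^3).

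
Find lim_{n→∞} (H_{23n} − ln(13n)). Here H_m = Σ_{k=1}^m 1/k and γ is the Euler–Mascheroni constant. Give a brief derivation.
lim = ln(23/13) + γ

By Euler-Maclaurin, H_m = ln m + γ + O(1/m). So
  H_{23n} − ln(13n) = ln(23n) + γ − ln(13n) + O(1/n)
                       = ln(23/13) + γ + O(1/n).
Hence the limit is ln(23/13) + γ.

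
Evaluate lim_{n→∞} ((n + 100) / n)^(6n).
lim = e^600

Rewrite as (1 + 100/n)^(6n). By the standard limit (1 + x/n)^n → e^x, we have (1 + 100/n)^n → e^100, and raising to the 6th power gives e^600.
More precisely, ln[(1 + 100/n)^(6n)] = 6n · ln(1 + 100/n) = 6n · (100/n + O(1/n^2)) = 600 + O(1/n) → 600.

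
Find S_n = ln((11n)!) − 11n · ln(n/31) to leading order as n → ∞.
S_n ~ 11n · (ln 341 − 1) + O(ln n)

Stirling: ln((11n)!) = 11n ln(11n) − 11n + O(ln n).
  S_n = 11n ln(11n) − 11n − 11n ln(n/31) + O(ln n)
      = 11n ln(11n) − 11n ln n + 11n ln 31 − 11n + O(ln n)
      = 11n ln 11 + 11n ln 31 − 11n + O(ln n)
      = 11n (ln 341 − 1) + O(ln n).
Numerically ln(341) − 1 ≈ 4.8319.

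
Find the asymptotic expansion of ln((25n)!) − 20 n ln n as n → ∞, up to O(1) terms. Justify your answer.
ln((25n)!) − 20 n ln n = 5 n ln n + 25(ln 25 − 1) n + (1/2) ln(2π·25n) + O(1/n)

Stirling: ln((25n)!) = 25n ln(25n) − 25n + (1/2) ln(2π·25n) + O(1/n).
Expand 25n ln(25n) = 25n (ln n + ln 25) = 25n ln n + 25n ln 25.
Subtract 20n ln n: leading term is (25 − 20) n ln n = 5 n ln n. The next term is 25n ln 25 − 25n = 25(ln 25 − 1) n. Then the (1/2) ln(2π·25n) correction.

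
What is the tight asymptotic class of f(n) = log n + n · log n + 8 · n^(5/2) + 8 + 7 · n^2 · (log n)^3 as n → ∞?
f(n) ∈ Θ(n^(5/2))

Compare the terms by growth order. For large n, n^a · (log n)^b dominates n^a' · (log n)^b' iff a > a', or (a = a' and b > b'). Ranking the 5 terms shows the dominant one is 8 · n^(5/2). Hence f(n) ∈ Θ(n^(5/2)).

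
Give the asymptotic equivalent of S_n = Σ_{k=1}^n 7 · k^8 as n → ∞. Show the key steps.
S_n ~ 7 · n^9 / 9

By integral comparison (Euler-Maclaurin), Σ_{k=1}^n 7 · k^8 = 7 · ∫_0^n x^8 dx + O(n^8) = 7 · n^9/9 + O(n^8). (Equivalently, Faulhaber's formula gives the same leading term.)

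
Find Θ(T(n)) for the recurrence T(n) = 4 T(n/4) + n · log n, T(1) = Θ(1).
T(n) = Θ(n · (log n)^2)

Here log_4 4 = 1 and f(n) = n · log n = Θ(n^(log_4 4) · (log n)^1). This is the extended Case 2 of the master theorem (f matches the critical exponent up to log factors), giving T(n) = Θ(n^(log_4 4) · (log n)^(1+1)) = Θ(n · (log n)^2).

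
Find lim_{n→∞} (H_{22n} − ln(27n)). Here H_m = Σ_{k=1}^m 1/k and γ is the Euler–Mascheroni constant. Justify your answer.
lim = ln(22/27) + γ

By Euler-Maclaurin, H_m = ln m + γ + O(1/m). So
  H_{22n} − ln(27n) = ln(22n) + γ − ln(27n) + O(1/n)
                       = ln(22/27) + γ + O(1/n).
Hence the limit is ln(22/27) + γ.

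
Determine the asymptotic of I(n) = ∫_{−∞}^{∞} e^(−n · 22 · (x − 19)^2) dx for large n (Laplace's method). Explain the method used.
I(n) = sqrt(π/(22n))

Here φ(x) = 22 · (x − 19)^2 has its unique minimum at x* = 19 with φ(x*) = 0 and φ''(x*) = 44. Laplace's method gives
  I(n) ~ e^(−n φ(x*)) · sqrt(2π / (n · φ''(x*))) = sqrt(2π / (44n)) = sqrt(π/(22n)).
This is exact: substituting u = (x − 19)·sqrt(22n) gives I(n) = (1/sqrt(22n)) ∫_{−∞}^{∞} e^(−u^2) du = sqrt(π/(22n)).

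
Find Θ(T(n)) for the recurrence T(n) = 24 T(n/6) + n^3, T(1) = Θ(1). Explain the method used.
T(n) = Θ(n^3)

log_6 24 ≈ 1.774. f(n) = n^3 dominates n^(log_6 24) since 3 > 1.774, and the regularity condition a·f(n/b) = 24·(n/6)^3 = (24/216)·n^3 ≤ c·f(n) holds with c = 24/216 ≈ 0.111 < 1. So this is Case 3: T(n) = Θ(f(n)) = Θ(n^3).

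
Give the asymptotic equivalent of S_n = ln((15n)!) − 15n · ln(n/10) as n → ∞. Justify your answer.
S_n ~ 15n · (ln 150 − 1) + O(ln n)

Stirling: ln((15n)!) = 15n ln(15n) − 15n + O(ln n).
  S_n = 15n ln(15n) − 15n − 15n ln(n/10) + O(ln n)
      = 15n ln(15n) − 15n ln n + 15n ln 10 − 15n + O(ln n)
      = 15n ln 15 + 15n ln 10 − 15n + O(ln n)
      = 15n (ln 150 − 1) + O(ln n).
Numerically ln(150) − 1 ≈ 4.0106.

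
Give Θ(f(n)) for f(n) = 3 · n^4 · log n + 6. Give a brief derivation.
f(n) ∈ Θ(n^4 · log n)

Compare the terms by growth order. For large n, n^a · (log n)^b dominates n^a' · (log n)^b' iff a > a', or (a = a' and b > b'). Ranking the 2 terms shows the dominant one is 3 · n^4 · log n. Hence f(n) ∈ Θ(n^4 · log n).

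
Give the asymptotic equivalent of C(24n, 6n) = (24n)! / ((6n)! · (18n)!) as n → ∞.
C(24n, 6n) ~ (256/27)^(6n) · sqrt(2/(3π·6n))

Write N = 6n. Apply Stirling to each factorial:
  (4N)! ~ sqrt(2π·4N) · (4N/e)^(4N),
  N! ~ sqrt(2π N) · (N/e)^N,
  (3N)! ~ sqrt(2π·3N) · (3N/e)^(3N).
The exponential factors combine to (4N)^(4N) / (N^N · (3N)^(3N)) = 4^(4N)/3^(3N) = (4^4/3^3)^N = (256/27)^N.
The square-root prefactors combine to sqrt(2π·4N) / (sqrt(2π N)·sqrt(2π·3N)) = sqrt(4 / (2π·3·N)) = sqrt(2/(3π·6n)).
Substituting N = 6n: C(24n, 6n) ~ (256/27)^(6n) · sqrt(2/(3π·6n)).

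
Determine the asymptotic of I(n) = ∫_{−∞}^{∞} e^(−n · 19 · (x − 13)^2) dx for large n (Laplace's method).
I(n) = sqrt(π/(19n))

Here φ(x) = 19 · (x − 13)^2 has its unique minimum at x* = 13 with φ(x*) = 0 and φ''(x*) = 38. Laplace's method gives
  I(n) ~ e^(−n φ(x*)) · sqrt(2π / (n · φ''(x*))) = sqrt(2π / (38n)) = sqrt(π/(19n)).
This is exact: substituting u = (x − 13)·sqrt(19n) gives I(n) = (1/sqrt(19n)) ∫_{−∞}^{∞} e^(−u^2) du = sqrt(π/(19n)).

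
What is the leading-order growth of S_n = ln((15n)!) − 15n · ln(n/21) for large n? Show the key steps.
S_n ~ 15n · (ln 315 − 1) + O(ln n)

Stirling: ln((15n)!) = 15n ln(15n) − 15n + O(ln n).
  S_n = 15n ln(15n) − 15n − 15n ln(n/21) + O(ln n)
      = 15n ln(15n) − 15n ln n + 15n ln 21 − 15n + O(ln n)
      = 15n ln 15 + 15n ln 21 − 15n + O(ln n)
      = 15n (ln 315 − 1) + O(ln n).
Numerically ln(315) − 1 ≈ 4.7526.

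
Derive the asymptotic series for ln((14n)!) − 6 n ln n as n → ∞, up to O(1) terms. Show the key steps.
ln((14n)!) − 6 n ln n = 8 n ln n + 14(ln 14 − 1) n + (1/2) ln(2π·14n) + O(1/n)

Stirling: ln((14n)!) = 14n ln(14n) − 14n + (1/2) ln(2π·14n) + O(1/n).
Expand 14n ln(14n) = 14n (ln n + ln 14) = 14n ln n + 14n ln 14.
Subtract 6n ln n: leading term is (14 − 6) n ln n = 8 n ln n. The next term is 14n ln 14 − 14n = 14(ln 14 − 1) n. Then the (1/2) ln(2π·14n) correction.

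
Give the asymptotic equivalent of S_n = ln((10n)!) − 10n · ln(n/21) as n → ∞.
S_n ~ 10n · (ln 210 − 1) + O(ln n)

Stirling: ln((10n)!) = 10n ln(10n) − 10n + O(ln n).
  S_n = 10n ln(10n) − 10n − 10n ln(n/21) + O(ln n)
      = 10n ln(10n) − 10n ln n + 10n ln 21 − 10n + O(ln n)
      = 10n ln 10 + 10n ln 21 − 10n + O(ln n)
      = 10n (ln 210 − 1) + O(ln n).
Numerically ln(210) − 1 ≈ 4.3471.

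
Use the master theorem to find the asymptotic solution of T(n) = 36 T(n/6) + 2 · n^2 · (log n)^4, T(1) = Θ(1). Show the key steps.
T(n) = Θ(n^2 · (log n)^5)

Here log_6 36 = 2 and f(n) = 2 · n^2 · (log n)^4 = Θ(n^(log_6 36) · (log n)^4). This is the extended Case 2 of the master theorem (f matches the critical exponent up to log factors), giving T(n) = Θ(n^(log_6 36) · (log n)^(4+1)) = Θ(n^2 · (log n)^5).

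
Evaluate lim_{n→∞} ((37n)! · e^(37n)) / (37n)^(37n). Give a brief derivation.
lim = ∞

Stirling: (37n)! ~ sqrt(2π·37n) · (37n/e)^(37n). Hence
  (37n)! · e^(37n) / (37n)^(37n) ~ sqrt(2π·37n) = sqrt(2π·37) · sqrt(n) → ∞.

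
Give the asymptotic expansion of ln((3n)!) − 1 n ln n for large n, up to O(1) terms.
ln((3n)!) − 1 n ln n = 2 n ln n + 3(ln 3 − 1) n + (1/2) ln(2π·3n) + O(1/n)

Stirling: ln((3n)!) = 3n ln(3n) − 3n + (1/2) ln(2π·3n) + O(1/n).
Expand 3n ln(3n) = 3n (ln n + ln 3) = 3n ln n + 3n ln 3.
Subtract 1n ln n: leading term is (3 − 1) n ln n = 2 n ln n. The next term is 3n ln 3 − 3n = 3(ln 3 − 1) n. Then the (1/2) ln(2π·3n) correction.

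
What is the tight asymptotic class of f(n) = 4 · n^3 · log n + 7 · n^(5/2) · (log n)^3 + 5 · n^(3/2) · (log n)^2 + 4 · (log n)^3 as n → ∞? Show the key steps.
f(n) ∈ Θ(n^3 · log n)

Compare the terms by growth order. For large n, n^a · (log n)^b dominates n^a' · (log n)^b' iff a > a', or (a = a' and b > b'). Ranking the 4 terms shows the dominant one is 4 · n^3 · log n. Hence f(n) ∈ Θ(n^3 · log n).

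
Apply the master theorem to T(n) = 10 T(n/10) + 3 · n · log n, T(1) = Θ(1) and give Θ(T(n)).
T(n) = Θ(n · (log n)^2)

Here log_10 10 = 1 and f(n) = 3 · n · log n = Θ(n^(log_10 10) · (log n)^1). This is the extended Case 2 of the master theorem (f matches the critical exponent up to log factors), giving T(n) = Θ(n^(log_10 10) · (log n)^(1+1)) = Θ(n · (log n)^2).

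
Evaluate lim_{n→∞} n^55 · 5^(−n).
lim = 0

Exponentials with base > 1 dominate every fixed polynomial: for any fixed c, n^c / 5^n → 0 as n → ∞ (e.g. by the ratio test, or by writing 5^n = e^(n ln 5) and noting e^(n ln 5) / n^c → ∞). Hence n^55 · 5^(−n) = n^55 / 5^n → 0.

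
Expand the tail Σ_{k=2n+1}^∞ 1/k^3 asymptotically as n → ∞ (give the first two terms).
Σ_{k>2n} 1/k^3 = 1/(2 · (2n)^2) − 1/(2 · (2n)^3) + O(1/(2n)^4)

Compare to the integral: ∫_{2n}^∞ x^(−3) dx = [−x^(−2)/2]_{2n}^∞ = 1/((3−1)·(2n)^2). The Euler-Maclaurin correction adds −f(2n)/2 = −1/(2·(2n)^3). Euler-Maclaurin then gives
  Σ_{k>2n} 1/k^3 = ∫_{2n}^∞ dx/x^3 − 1/(2·(2n)^3) + O(1/(2n)^4).
(Equivalently this is ζ(3) − Σ_{k≤2n} 1/k^3.)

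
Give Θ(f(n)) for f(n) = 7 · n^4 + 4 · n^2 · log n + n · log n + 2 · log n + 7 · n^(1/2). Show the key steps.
f(n) ∈ Θ(n^4)

Compare the terms by growth order. For large n, n^a · (log n)^b dominates n^a' · (log n)^b' iff a > a', or (a = a' and b > b'). Ranking the 5 terms shows the dominant one is 7 · n^4. Hence f(n) ∈ Θ(n^4).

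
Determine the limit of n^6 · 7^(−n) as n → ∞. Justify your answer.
lim = 0

Exponentials with base > 1 dominate every fixed polynomial: for any fixed c, n^c / 7^n → 0 as n → ∞ (e.g. by the ratio test, or by writing 7^n = e^(n ln 7) and noting e^(n ln 7) / n^c → ∞). Hence n^6 · 7^(−n) = n^6 / 7^n → 0.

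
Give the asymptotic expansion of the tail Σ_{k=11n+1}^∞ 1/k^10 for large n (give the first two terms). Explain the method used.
Σ_{k>11n} 1/k^10 = 1/(9 · (11n)^9) − 1/(2 · (11n)^10) + O(1/(11n)^11)

Compare to the integral: ∫_{11n}^∞ x^(−10) dx = [−x^(−9)/9]_{11n}^∞ = 1/((10−1)·(11n)^9). The Euler-Maclaurin correction adds −f(11n)/2 = −1/(2·(11n)^10). Euler-Maclaurin then gives
  Σ_{k>11n} 1/k^10 = ∫_{11n}^∞ dx/x^10 − 1/(2·(11n)^10) + O(1/(11n)^11).
(Equivalently this is ζ(10) − Σ_{k≤11n} 1/k^10.)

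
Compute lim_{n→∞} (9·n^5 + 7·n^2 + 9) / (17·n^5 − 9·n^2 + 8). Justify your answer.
lim = 9/17

For large n the leading n^5 terms dominate both numerator and denominator. Dividing top and bottom by n^5, every other term tends to 0, leaving 9/17.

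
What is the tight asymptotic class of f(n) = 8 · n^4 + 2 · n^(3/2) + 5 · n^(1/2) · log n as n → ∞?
f(n) ∈ Θ(n^4)

Compare the terms by growth order. For large n, n^a · (log n)^b dominates n^a' · (log n)^b' iff a > a', or (a = a' and b > b'). Ranking the 3 terms shows the dominant one is 8 · n^4. Hence f(n) ∈ Θ(n^4).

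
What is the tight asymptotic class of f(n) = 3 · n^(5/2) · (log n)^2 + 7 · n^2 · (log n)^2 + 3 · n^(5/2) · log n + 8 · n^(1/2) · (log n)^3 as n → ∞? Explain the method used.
f(n) ∈ Θ(n^(5/2) · (log n)^2)

Compare the terms by growth order. For large n, n^a · (log n)^b dominates n^a' · (log n)^b' iff a > a', or (a = a' and b > b'). Ranking the 4 terms shows the dominant one is 3 · n^(5/2) · (log n)^2. Hence f(n) ∈ Θ(n^(5/2) · (log n)^2).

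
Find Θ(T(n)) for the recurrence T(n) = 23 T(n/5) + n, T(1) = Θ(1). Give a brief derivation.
T(n) = Θ(n^(log_5 23))

Master theorem: compare f(n) = n to n^(log_5 23) where log_5 23 ≈ 1.948. Since 1 < log_5 23, we have f(n) = O(n^(log_5 23 − ε)) for some ε > 0 — Case 1. Hence T(n) = Θ(n^(log_5 23)).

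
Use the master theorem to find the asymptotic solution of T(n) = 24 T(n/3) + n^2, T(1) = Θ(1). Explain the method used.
T(n) = Θ(n^(log_3 24))

Master theorem: compare f(n) = n^2 to n^(log_3 24) where log_3 24 ≈ 2.893. Since 2 < log_3 24, we have f(n) = O(n^(log_3 24 − ε)) for some ε > 0 — Case 1. Hence T(n) = Θ(n^(log_3 24)).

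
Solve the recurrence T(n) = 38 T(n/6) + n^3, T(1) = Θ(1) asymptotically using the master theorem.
T(n) = Θ(n^3)

log_6 38 ≈ 2.030. f(n) = n^3 dominates n^(log_6 38) since 3 > 2.030, and the regularity condition a·f(n/b) = 38·(n/6)^3 = (38/216)·n^3 ≤ c·f(n) holds with c = 38/216 ≈ 0.176 < 1. So this is Case 3: T(n) = Θ(f(n)) = Θ(n^3).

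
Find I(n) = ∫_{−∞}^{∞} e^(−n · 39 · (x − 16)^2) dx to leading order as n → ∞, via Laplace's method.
I(n) = sqrt(π/(39n))

Here φ(x) = 39 · (x − 16)^2 has its unique minimum at x* = 16 with φ(x*) = 0 and φ''(x*) = 78. Laplace's method gives
  I(n) ~ e^(−n φ(x*)) · sqrt(2π / (n · φ''(x*))) = sqrt(2π / (78n)) = sqrt(π/(39n)).
This is exact: substituting u = (x − 16)·sqrt(39n) gives I(n) = (1/sqrt(39n)) ∫_{−∞}^{∞} e^(−u^2) du = sqrt(π/(39n)).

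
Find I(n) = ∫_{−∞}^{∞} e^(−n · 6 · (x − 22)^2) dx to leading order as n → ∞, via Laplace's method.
I(n) = sqrt(π/(6n))

Here φ(x) = 6 · (x − 22)^2 has its unique minimum at x* = 22 with φ(x*) = 0 and φ''(x*) = 12. Laplace's method gives
  I(n) ~ e^(−n φ(x*)) · sqrt(2π / (n · φ''(x*))) = sqrt(2π / (12n)) = sqrt(π/(6n)).
This is exact: substituting u = (x − 22)·sqrt(6n) gives I(n) = (1/sqrt(6n)) ∫_{−∞}^{∞} e^(−u^2) du = sqrt(π/(6n)).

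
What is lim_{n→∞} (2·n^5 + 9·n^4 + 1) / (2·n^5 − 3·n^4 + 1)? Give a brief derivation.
lim = 2/2 = 1

For large n the leading n^5 terms dominate both numerator and denominator. Dividing top and bottom by n^5, every other term tends to 0, leaving 2/2 = 1.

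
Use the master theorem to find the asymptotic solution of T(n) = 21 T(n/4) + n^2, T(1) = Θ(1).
T(n) = Θ(n^(log_4 21))

Master theorem: compare f(n) = n^2 to n^(log_4 21) where log_4 21 ≈ 2.196. Since 2 < log_4 21, we have f(n) = O(n^(log_4 21 − ε)) for some ε > 0 — Case 1. Hence T(n) = Θ(n^(log_4 21)).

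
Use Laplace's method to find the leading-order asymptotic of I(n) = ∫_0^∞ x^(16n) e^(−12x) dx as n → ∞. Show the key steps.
I(n) ~ (sqrt(2π·16n) / 12) · (16n/(12e))^(16n)

Write the integrand as exp(16n ln x − 12x) and set f(x) = 16n ln x − 12x. Then f'(x) = 16n/x − 12 = 0 at x* = 16n/12, and f''(x*) = −16n/x*^2 = −12^2/(16n). Laplace's method (interior maximum) gives
  I(n) ~ e^(f(x*)) · sqrt(2π / |f''(x*)|)
        = exp(16n ln(16n/12) − 16n) · sqrt(2π · 16n / 12^2)
        = (16n/12)^(16n) e^(−16n) · sqrt(2π·16n) / 12
        = (sqrt(2π·16n) / 12) · (16n/(12e))^(16n).
This matches Γ(16n+1)/12^(16n+1) with Stirling applied to Γ.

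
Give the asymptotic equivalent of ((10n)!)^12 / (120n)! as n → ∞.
((10n)!)^12/(120n)! ~ ((2π·10n)^(11/2) / sqrt(12)) · 12^(−12·10n)  →  0

Write N = 10n. Stirling: N! ~ sqrt(2π N)(N/e)^N and (12N)! ~ sqrt(2π·12N)·(12N/e)^(12N).
  (N!)^12/(12N)! ~ (2π N)^(12/2) (N/e)^(12N) / [sqrt(2π·12N) (12N/e)^(12N)]
     = (2π N)^(12/2) / sqrt(2π·12N) · (N/(12N))^(12N)
     = (2π N)^((12−1)/2) / sqrt(12) · 12^(−12N).
Since 12^12 > 1, the factor 12^(−12N) decays exponentially, so the ratio → 0. Substituting N = 10n gives the stated form.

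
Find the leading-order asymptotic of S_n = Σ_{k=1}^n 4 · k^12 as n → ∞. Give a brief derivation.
S_n ~ 4 · n^13 / 13

By integral comparison (Euler-Maclaurin), Σ_{k=1}^n 4 · k^12 = 4 · ∫_0^n x^12 dx + O(n^12) = 4 · n^13/13 + O(n^12). (Equivalently, Faulhaber's formula gives the same leading term.)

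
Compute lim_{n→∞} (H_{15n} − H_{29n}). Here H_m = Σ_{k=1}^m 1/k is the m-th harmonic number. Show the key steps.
lim = ln(15/29)

Euler-Maclaurin gives H_m = ln m + γ + 1/(2m) + O(1/m^2). The γ and O(1/m) terms cancel in the difference:
  H_{15n} − H_{29n} = ln(15n) − ln(29n) + O(1/n) = ln(15/29) + O(1/n).
Hence the limit is ln(15/29).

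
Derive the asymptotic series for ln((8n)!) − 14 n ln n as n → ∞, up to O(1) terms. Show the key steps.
ln((8n)!) − 14 n ln n = −6 n ln n + 8(ln 8 − 1) n + (1/2) ln(2π·8n) + O(1/n)

Stirling: ln((8n)!) = 8n ln(8n) − 8n + (1/2) ln(2π·8n) + O(1/n).
Expand 8n ln(8n) = 8n (ln n + ln 8) = 8n ln n + 8n ln 8.
Subtract 14n ln n: leading term is (8 − 14) n ln n = −6 n ln n. The next term is 8n ln 8 − 8n = 8(ln 8 − 1) n. Then the (1/2) ln(2π·8n) correction.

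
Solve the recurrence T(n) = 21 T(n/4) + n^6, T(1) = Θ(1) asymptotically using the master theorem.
T(n) = Θ(n^6)

log_4 21 ≈ 2.196. f(n) = n^6 dominates n^(log_4 21) since 6 > 2.196, and the regularity condition a·f(n/b) = 21·(n/4)^6 = (21/4096)·n^6 ≤ c·f(n) holds with c = 21/4096 ≈ 0.00513 < 1. So this is Case 3: T(n) = Θ(f(n)) = Θ(n^6).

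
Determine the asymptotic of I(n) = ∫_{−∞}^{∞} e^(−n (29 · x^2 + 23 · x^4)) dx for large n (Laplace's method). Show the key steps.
I(n) ~ sqrt(π/(29n))

φ(x) = 29 · x^2 + 23 · x^4 has its unique global minimum at x* = 0 (since φ'(x) = 58x + 92x^3 = 0 only at x = 0 for real x with both coefficients positive, and φ → ∞ as |x| → ∞). At x* = 0, φ(0) = 0 and φ''(0) = 58. Laplace's method then gives
  I(n) ~ sqrt(2π / (n · φ''(0))) · e^(−n φ(0)) = sqrt(2π / (58n)) = sqrt(π/(29n)).
The 23 · x^4 term contributes only at subleading order (an O(1/n) relative correction).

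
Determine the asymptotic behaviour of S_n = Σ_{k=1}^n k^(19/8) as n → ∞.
S_n ~ (8/27) · n^(27/8)

Integral comparison: Σ_{k=1}^n k^(19/8) = ∫_0^n x^(19/8) dx + O(n^(19/8)). The integral is n^(1 + 19/8) / (1 + 19/8) = n^((19+8)/8) / ((19+8)/8) = (8/27) · n^(27/8).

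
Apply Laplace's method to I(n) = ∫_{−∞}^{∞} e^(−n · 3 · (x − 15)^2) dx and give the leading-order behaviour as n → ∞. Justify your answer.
I(n) = sqrt(π/(3n))

Here φ(x) = 3 · (x − 15)^2 has its unique minimum at x* = 15 with φ(x*) = 0 and φ''(x*) = 6. Laplace's method gives
  I(n) ~ e^(−n φ(x*)) · sqrt(2π / (n · φ''(x*))) = sqrt(2π / (6n)) = sqrt(π/(3n)).
This is exact: substituting u = (x − 15)·sqrt(3n) gives I(n) = (1/sqrt(3n)) ∫_{−∞}^{∞} e^(−u^2) du = sqrt(π/(3n)).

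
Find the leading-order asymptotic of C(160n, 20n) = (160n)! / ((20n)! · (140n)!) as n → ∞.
C(160n, 20n) ~ (16777216/823543)^(20n) · sqrt(4/(7π·20n))

Write N = 20n. Apply Stirling to each factorial:
  (8N)! ~ sqrt(2π·8N) · (8N/e)^(8N),
  N! ~ sqrt(2π N) · (N/e)^N,
  (7N)! ~ sqrt(2π·7N) · (7N/e)^(7N).
The exponential factors combine to (8N)^(8N) / (N^N · (7N)^(7N)) = 8^(8N)/7^(7N) = (8^8/7^7)^N = (16777216/823543)^N.
The square-root prefactors combine to sqrt(2π·8N) / (sqrt(2π N)·sqrt(2π·7N)) = sqrt(8 / (2π·7·N)) = sqrt(4/(7π·20n)).
Substituting N = 20n: C(160n, 20n) ~ (16777216/823543)^(20n) · sqrt(4/(7π·20n)).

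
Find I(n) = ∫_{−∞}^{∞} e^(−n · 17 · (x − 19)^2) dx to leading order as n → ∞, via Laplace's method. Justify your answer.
I(n) = sqrt(π/(17n))

Here φ(x) = 17 · (x − 19)^2 has its unique minimum at x* = 19 with φ(x*) = 0 and φ''(x*) = 34. Laplace's method gives
  I(n) ~ e^(−n φ(x*)) · sqrt(2π / (n · φ''(x*))) = sqrt(2π / (34n)) = sqrt(π/(17n)).
This is exact: substituting u = (x − 19)·sqrt(17n) gives I(n) = (1/sqrt(17n)) ∫_{−∞}^{∞} e^(−u^2) du = sqrt(π/(17n)).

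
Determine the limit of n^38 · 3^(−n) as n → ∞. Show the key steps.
lim = 0

Exponentials with base > 1 dominate every fixed polynomial: for any fixed c, n^c / 3^n → 0 as n → ∞ (e.g. by the ratio test, or by writing 3^n = e^(n ln 3) and noting e^(n ln 3) / n^c → ∞). Hence n^38 · 3^(−n) = n^38 / 3^n → 0.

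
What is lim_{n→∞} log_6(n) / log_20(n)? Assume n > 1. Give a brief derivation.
lim = ln(20) / ln(6) = log_6(20)

Change of base: log_6(n) = ln n / ln 6 and log_20(n) = ln n / ln 20. The ratio is (ln n / ln 6) · (ln 20 / ln n) = ln 20 / ln 6, a constant independent of n. So the limit is ln 20 / ln 6 = log_6(20).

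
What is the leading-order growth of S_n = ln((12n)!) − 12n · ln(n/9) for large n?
S_n ~ 12n · (ln 108 − 1) + O(ln n)

Stirling: ln((12n)!) = 12n ln(12n) − 12n + O(ln n).
  S_n = 12n ln(12n) − 12n − 12n ln(n/9) + O(ln n)
      = 12n ln(12n) − 12n ln n + 12n ln 9 − 12n + O(ln n)
      = 12n ln 12 + 12n ln 9 − 12n + O(ln n)
      = 12n (ln 108 − 1) + O(ln n).
Numerically ln(108) − 1 ≈ 3.6821.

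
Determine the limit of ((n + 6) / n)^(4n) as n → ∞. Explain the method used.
lim = e^24

Rewrite as (1 + 6/n)^(4n). By the standard limit (1 + x/n)^n → e^x, we have (1 + 6/n)^n → e^6, and raising to the 4th power gives e^24.
More precisely, ln[(1 + 6/n)^(4n)] = 4n · ln(1 + 6/n) = 4n · (6/n + O(1/n^2)) = 24 + O(1/n) → 24.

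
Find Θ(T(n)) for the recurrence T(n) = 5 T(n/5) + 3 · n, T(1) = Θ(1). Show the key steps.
T(n) = Θ(n log n)

log_5 5 = 1, and f(n) = 3 · n = Θ(n^(log_5 5)). This is Case 2 of the master theorem: T(n) = Θ(f(n) · log n) = Θ(n log n).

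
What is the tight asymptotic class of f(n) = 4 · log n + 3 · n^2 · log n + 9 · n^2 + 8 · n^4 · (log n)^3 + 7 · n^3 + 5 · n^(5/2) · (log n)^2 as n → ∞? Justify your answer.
f(n) ∈ Θ(n^4 · (log n)^3)

Compare the terms by growth order. For large n, n^a · (log n)^b dominates n^a' · (log n)^b' iff a > a', or (a = a' and b > b'). Ranking the 6 terms shows the dominant one is 8 · n^4 · (log n)^3. Hence f(n) ∈ Θ(n^4 · (log n)^3).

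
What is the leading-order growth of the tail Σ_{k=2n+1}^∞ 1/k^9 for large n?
Σ_{k>2n} 1/k^9 ~ 1/(8 · (2n)^8)

Compare to the integral: ∫_{2n}^∞ x^(−9) dx = [−x^(−8)/8]_{2n}^∞ = 1/((9−1)·(2n)^8). Euler-Maclaurin then gives
  Σ_{k>2n} 1/k^9 = ∫_{2n}^∞ dx/x^9 − 1/(2·(2n)^9) + O(1/(2n)^10).
(Equivalently this is ζ(9) − Σ_{k≤2n} 1/k^9.)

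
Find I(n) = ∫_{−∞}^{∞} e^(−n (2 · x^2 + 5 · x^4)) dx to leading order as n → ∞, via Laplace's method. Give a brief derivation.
I(n) ~ sqrt(π/(2n))

φ(x) = 2 · x^2 + 5 · x^4 has its unique global minimum at x* = 0 (since φ'(x) = 4x + 20x^3 = 0 only at x = 0 for real x with both coefficients positive, and φ → ∞ as |x| → ∞). At x* = 0, φ(0) = 0 and φ''(0) = 4. Laplace's method then gives
  I(n) ~ sqrt(2π / (n · φ''(0))) · e^(−n φ(0)) = sqrt(2π / (4n)) = sqrt(π/(2n)).
The 5 · x^4 term contributes only at subleading order (an O(1/n) relative correction).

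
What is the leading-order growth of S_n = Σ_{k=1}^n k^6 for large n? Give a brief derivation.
S_n ~ n^7 / 7

By integral comparison (Euler-Maclaurin), Σ_{k=1}^n k^6 = ∫_0^n x^6 dx + O(n^6) = n^7/7 + O(n^6). (Equivalently, Faulhaber's formula gives the same leading term.)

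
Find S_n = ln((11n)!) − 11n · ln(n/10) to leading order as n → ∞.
S_n ~ 11n · (ln 110 − 1) + O(ln n)

Stirling: ln((11n)!) = 11n ln(11n) − 11n + O(ln n).
  S_n = 11n ln(11n) − 11n − 11n ln(n/10) + O(ln n)
      = 11n ln(11n) − 11n ln n + 11n ln 10 − 11n + O(ln n)
      = 11n ln 11 + 11n ln 10 − 11n + O(ln n)
      = 11n (ln 110 − 1) + O(ln n).
Numerically ln(110) − 1 ≈ 3.7005.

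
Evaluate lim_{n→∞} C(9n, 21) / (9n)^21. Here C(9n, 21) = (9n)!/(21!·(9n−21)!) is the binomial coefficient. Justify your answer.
lim = 1/21! = 1/51090942171709440000

With N = 9n → ∞: C(N, 21) / N^21 = [N(N−1)…(N−20)] / (21! · N^21) = (1/21!) · 1 · (1 − 1/(9n)) · … · (1 − 20/(9n)). Each factor → 1 as N → ∞, so the limit is 1/21! = 1/51090942171709440000.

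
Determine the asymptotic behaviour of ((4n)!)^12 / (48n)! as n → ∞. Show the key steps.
((4n)!)^12/(48n)! ~ ((2π·4n)^(11/2) / sqrt(12)) · 12^(−12·4n)  →  0

Write N = 4n. Stirling: N! ~ sqrt(2π N)(N/e)^N and (12N)! ~ sqrt(2π·12N)·(12N/e)^(12N).
  (N!)^12/(12N)! ~ (2π N)^(12/2) (N/e)^(12N) / [sqrt(2π·12N) (12N/e)^(12N)]
     = (2π N)^(12/2) / sqrt(2π·12N) · (N/(12N))^(12N)
     = (2π N)^((12−1)/2) / sqrt(12) · 12^(−12N).
Since 12^12 > 1, the factor 12^(−12N) decays exponentially, so the ratio → 0. Substituting N = 4n gives the stated form.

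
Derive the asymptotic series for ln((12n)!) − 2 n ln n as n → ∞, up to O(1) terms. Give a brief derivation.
ln((12n)!) − 2 n ln n = 10 n ln n + 12(ln 12 − 1) n + (1/2) ln(2π·12n) + O(1/n)

Stirling: ln((12n)!) = 12n ln(12n) − 12n + (1/2) ln(2π·12n) + O(1/n).
Expand 12n ln(12n) = 12n (ln n + ln 12) = 12n ln n + 12n ln 12.
Subtract 2n ln n: leading term is (12 − 2) n ln n = 10 n ln n. The next term is 12n ln 12 − 12n = 12(ln 12 − 1) n. Then the (1/2) ln(2π·12n) correction.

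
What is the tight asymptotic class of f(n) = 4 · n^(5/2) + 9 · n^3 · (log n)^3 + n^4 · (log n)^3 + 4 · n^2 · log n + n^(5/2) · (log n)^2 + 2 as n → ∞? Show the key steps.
f(n) ∈ Θ(n^4 · (log n)^3)

Compare the terms by growth order. For large n, n^a · (log n)^b dominates n^a' · (log n)^b' iff a > a', or (a = a' and b > b'). Ranking the 6 terms shows the dominant one is n^4 · (log n)^3. Hence f(n) ∈ Θ(n^4 · (log n)^3).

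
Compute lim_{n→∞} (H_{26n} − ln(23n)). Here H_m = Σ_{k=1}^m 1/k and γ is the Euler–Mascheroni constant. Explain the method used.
lim = ln(26/23) + γ

By Euler-Maclaurin, H_m = ln m + γ + O(1/m). So
  H_{26n} − ln(23n) = ln(26n) + γ − ln(23n) + O(1/n)
                       = ln(26/23) + γ + O(1/n).
Hence the limit is ln(26/23) + γ.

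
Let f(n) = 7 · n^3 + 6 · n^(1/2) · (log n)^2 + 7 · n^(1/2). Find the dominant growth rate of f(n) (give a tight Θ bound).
f(n) ∈ Θ(n^3)

Compare the terms by growth order. For large n, n^a · (log n)^b dominates n^a' · (log n)^b' iff a > a', or (a = a' and b > b'). Ranking the 3 terms shows the dominant one is 7 · n^3. Hence f(n) ∈ Θ(n^3).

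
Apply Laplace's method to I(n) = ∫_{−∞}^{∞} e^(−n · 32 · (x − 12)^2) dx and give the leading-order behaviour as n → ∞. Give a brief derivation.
I(n) = sqrt(π/(32n))

Here φ(x) = 32 · (x − 12)^2 has its unique minimum at x* = 12 with φ(x*) = 0 and φ''(x*) = 64. Laplace's method gives
  I(n) ~ e^(−n φ(x*)) · sqrt(2π / (n · φ''(x*))) = sqrt(2π / (64n)) = sqrt(π/(32n)).
This is exact: substituting u = (x − 12)·sqrt(32n) gives I(n) = (1/sqrt(32n)) ∫_{−∞}^{∞} e^(−u^2) du = sqrt(π/(32n)).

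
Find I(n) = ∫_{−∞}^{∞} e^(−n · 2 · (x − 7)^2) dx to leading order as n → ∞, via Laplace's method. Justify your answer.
I(n) = sqrt(π/(2n))

Here φ(x) = 2 · (x − 7)^2 has its unique minimum at x* = 7 with φ(x*) = 0 and φ''(x*) = 4. Laplace's method gives
  I(n) ~ e^(−n φ(x*)) · sqrt(2π / (n · φ''(x*))) = sqrt(2π / (4n)) = sqrt(π/(2n)).
This is exact: substituting u = (x − 7)·sqrt(2n) gives I(n) = (1/sqrt(2n)) ∫_{−∞}^{∞} e^(−u^2) du = sqrt(π/(2n)).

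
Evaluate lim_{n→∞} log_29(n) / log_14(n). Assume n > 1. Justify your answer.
lim = ln(14) / ln(29) = log_29(14)

Change of base: log_29(n) = ln n / ln 29 and log_14(n) = ln n / ln 14. The ratio is (ln n / ln 29) · (ln 14 / ln n) = ln 14 / ln 29, a constant independent of n. So the limit is ln 14 / ln 29 = log_29(14).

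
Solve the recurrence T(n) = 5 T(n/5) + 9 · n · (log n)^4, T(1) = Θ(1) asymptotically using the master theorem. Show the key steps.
T(n) = Θ(n · (log n)^5)

Here log_5 5 = 1 and f(n) = 9 · n · (log n)^4 = Θ(n^(log_5 5) · (log n)^4). This is the extended Case 2 of the master theorem (f matches the critical exponent up to log factors), giving T(n) = Θ(n^(log_5 5) · (log n)^(4+1)) = Θ(n · (log n)^5).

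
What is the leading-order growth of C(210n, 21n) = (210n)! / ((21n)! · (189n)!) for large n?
C(210n, 21n) ~ (10000000000/387420489)^(21n) · sqrt(5/(9π·21n))

Write N = 21n. Apply Stirling to each factorial:
  (10N)! ~ sqrt(2π·10N) · (10N/e)^(10N),
  N! ~ sqrt(2π N) · (N/e)^N,
  (9N)! ~ sqrt(2π·9N) · (9N/e)^(9N).
The exponential factors combine to (10N)^(10N) / (N^N · (9N)^(9N)) = 10^(10N)/9^(9N) = (10^10/9^9)^N = (10000000000/387420489)^N.
The square-root prefactors combine to sqrt(2π·10N) / (sqrt(2π N)·sqrt(2π·9N)) = sqrt(10 / (2π·9·N)) = sqrt(5/(9π·21n)).
Substituting N = 21n: C(210n, 21n) ~ (10000000000/387420489)^(21n) · sqrt(5/(9π·21n)).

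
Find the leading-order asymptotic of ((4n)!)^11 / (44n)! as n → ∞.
((4n)!)^11/(44n)! ~ ((2π·4n)^(10/2) / sqrt(11)) · 11^(−11·4n)  →  0

Write N = 4n. Stirling: N! ~ sqrt(2π N)(N/e)^N and (11N)! ~ sqrt(2π·11N)·(11N/e)^(11N).
  (N!)^11/(11N)! ~ (2π N)^(11/2) (N/e)^(11N) / [sqrt(2π·11N) (11N/e)^(11N)]
     = (2π N)^(11/2) / sqrt(2π·11N) · (N/(11N))^(11N)
     = (2π N)^((11−1)/2) / sqrt(11) · 11^(−11N).
Since 11^11 > 1, the factor 11^(−11N) decays exponentially, so the ratio → 0. Substituting N = 4n gives the stated form.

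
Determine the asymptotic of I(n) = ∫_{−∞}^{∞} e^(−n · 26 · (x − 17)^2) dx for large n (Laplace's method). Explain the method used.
I(n) = sqrt(π/(26n))

Here φ(x) = 26 · (x − 17)^2 has its unique minimum at x* = 17 with φ(x*) = 0 and φ''(x*) = 52. Laplace's method gives
  I(n) ~ e^(−n φ(x*)) · sqrt(2π / (n · φ''(x*))) = sqrt(2π / (52n)) = sqrt(π/(26n)).
This is exact: substituting u = (x − 17)·sqrt(26n) gives I(n) = (1/sqrt(26n)) ∫_{−∞}^{∞} e^(−u^2) du = sqrt(π/(26n)).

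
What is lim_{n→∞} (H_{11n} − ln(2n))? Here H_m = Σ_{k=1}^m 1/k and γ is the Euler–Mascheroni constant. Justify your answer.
lim = ln(11/2) + γ

By Euler-Maclaurin, H_m = ln m + γ + O(1/m). So
  H_{11n} − ln(2n) = ln(11n) + γ − ln(2n) + O(1/n)
                       = ln(11/2) + γ + O(1/n).
Hence the limit is ln(11/2) + γ.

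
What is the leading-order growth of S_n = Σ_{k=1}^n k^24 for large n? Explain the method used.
S_n ~ n^25 / 25

By integral comparison (Euler-Maclaurin), Σ_{k=1}^n k^24 = ∫_0^n x^24 dx + O(n^24) = n^25/25 + O(n^24). (Equivalently, Faulhaber's formula gives the same leading term.)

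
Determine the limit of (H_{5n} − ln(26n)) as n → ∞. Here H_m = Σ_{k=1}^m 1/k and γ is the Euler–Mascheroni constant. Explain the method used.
lim = ln(5/26) + γ

By Euler-Maclaurin, H_m = ln m + γ + O(1/m). So
  H_{5n} − ln(26n) = ln(5n) + γ − ln(26n) + O(1/n)
                       = ln(5/26) + γ + O(1/n).
Hence the limit is ln(5/26) + γ.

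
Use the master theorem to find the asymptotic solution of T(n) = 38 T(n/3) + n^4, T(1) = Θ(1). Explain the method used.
T(n) = Θ(n^4)

log_3 38 ≈ 3.311. f(n) = n^4 dominates n^(log_3 38) since 4 > 3.311, and the regularity condition a·f(n/b) = 38·(n/3)^4 = (38/81)·n^4 ≤ c·f(n) holds with c = 38/81 ≈ 0.469 < 1. So this is Case 3: T(n) = Θ(f(n)) = Θ(n^4).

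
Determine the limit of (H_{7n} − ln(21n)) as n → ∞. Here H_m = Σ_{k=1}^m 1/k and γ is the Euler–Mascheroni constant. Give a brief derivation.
lim = −ln 3 + γ

By Euler-Maclaurin, H_m = ln m + γ + O(1/m). So
  H_{7n} − ln(21n) = ln(7n) + γ − ln(21n) + O(1/n)
                       = ln(7/21) + γ + O(1/n).
Hence the limit is ln(7/21) + γ (= −ln 3).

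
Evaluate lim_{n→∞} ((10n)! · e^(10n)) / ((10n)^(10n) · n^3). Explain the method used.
lim = 0

Stirling: (10n)! ~ sqrt(2π·10n) · (10n/e)^(10n). Hence
  (10n)! · e^(10n) / (10n)^(10n) ~ sqrt(2π·10n).
Dividing by n^3: sqrt(2π·10n) / n^3 = sqrt(2π·10) · n^((1−6)/2), so the expression behaves like sqrt(2π·10) · n^((1−6)/2) → 0.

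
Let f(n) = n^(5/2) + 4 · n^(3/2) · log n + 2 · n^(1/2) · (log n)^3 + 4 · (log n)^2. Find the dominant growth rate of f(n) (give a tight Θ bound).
f(n) ∈ Θ(n^(5/2))

Compare the terms by growth order. For large n, n^a · (log n)^b dominates n^a' · (log n)^b' iff a > a', or (a = a' and b > b'). Ranking the 4 terms shows the dominant one is n^(5/2). Hence f(n) ∈ Θ(n^(5/2)).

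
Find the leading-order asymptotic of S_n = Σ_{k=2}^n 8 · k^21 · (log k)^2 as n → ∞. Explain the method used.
S_n ~ 4 · n^22 · (log n)^2 / 11

By integral comparison, S_n = ∫_1^n 8 · x^21 · (log x)^2 dx + O(n^21 · (log n)^2). For the integral, the leading term of ∫_1^n x^21 (log x)^2 dx is n^22/22 · (log n)^2 (by repeated integration by parts; each step lowers the log-exponent and produces a relatively O(1/log n) correction). Hence S_n ~ 4 · n^22 · (log n)^2 / 11.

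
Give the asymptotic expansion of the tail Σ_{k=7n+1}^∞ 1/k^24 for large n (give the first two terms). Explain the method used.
Σ_{k>7n} 1/k^24 = 1/(23 · (7n)^23) − 1/(2 · (7n)^24) + O(1/(7n)^25)

Compare to the integral: ∫_{7n}^∞ x^(−24) dx = [−x^(−23)/23]_{7n}^∞ = 1/((24−1)·(7n)^23). The Euler-Maclaurin correction adds −f(7n)/2 = −1/(2·(7n)^24). Euler-Maclaurin then gives
  Σ_{k>7n} 1/k^24 = ∫_{7n}^∞ dx/x^24 − 1/(2·(7n)^24) + O(1/(7n)^25).
(Equivalently this is ζ(24) − Σ_{k≤7n} 1/k^24.)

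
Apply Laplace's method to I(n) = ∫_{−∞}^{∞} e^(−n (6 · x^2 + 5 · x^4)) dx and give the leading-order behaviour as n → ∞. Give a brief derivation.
I(n) ~ sqrt(π/(6n))

φ(x) = 6 · x^2 + 5 · x^4 has its unique global minimum at x* = 0 (since φ'(x) = 12x + 20x^3 = 0 only at x = 0 for real x with both coefficients positive, and φ → ∞ as |x| → ∞). At x* = 0, φ(0) = 0 and φ''(0) = 12. Laplace's method then gives
  I(n) ~ sqrt(2π / (n · φ''(0))) · e^(−n φ(0)) = sqrt(2π / (12n)) = sqrt(π/(6n)).
The 5 · x^4 term contributes only at subleading order (an O(1/n) relative correction).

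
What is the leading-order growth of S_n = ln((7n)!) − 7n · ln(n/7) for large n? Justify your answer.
S_n ~ 7n · (ln 49 − 1) + O(ln n)

Stirling: ln((7n)!) = 7n ln(7n) − 7n + O(ln n).
  S_n = 7n ln(7n) − 7n − 7n ln(n/7) + O(ln n)
      = 7n ln(7n) − 7n ln n + 7n ln 7 − 7n + O(ln n)
      = 7n ln 7 + 7n ln 7 − 7n + O(ln n)
      = 7n (ln 49 − 1) + O(ln n).
Numerically ln(49) − 1 ≈ 2.8918.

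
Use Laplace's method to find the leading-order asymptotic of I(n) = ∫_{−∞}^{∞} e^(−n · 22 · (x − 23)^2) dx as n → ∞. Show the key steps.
I(n) = sqrt(π/(22n))

Here φ(x) = 22 · (x − 23)^2 has its unique minimum at x* = 23 with φ(x*) = 0 and φ''(x*) = 44. Laplace's method gives
  I(n) ~ e^(−n φ(x*)) · sqrt(2π / (n · φ''(x*))) = sqrt(2π / (44n)) = sqrt(π/(22n)).
This is exact: substituting u = (x − 23)·sqrt(22n) gives I(n) = (1/sqrt(22n)) ∫_{−∞}^{∞} e^(−u^2) du = sqrt(π/(22n)).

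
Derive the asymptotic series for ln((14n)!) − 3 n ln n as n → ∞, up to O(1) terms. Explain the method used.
ln((14n)!) − 3 n ln n = 11 n ln n + 14(ln 14 − 1) n + (1/2) ln(2π·14n) + O(1/n)

Stirling: ln((14n)!) = 14n ln(14n) − 14n + (1/2) ln(2π·14n) + O(1/n).
Expand 14n ln(14n) = 14n (ln n + ln 14) = 14n ln n + 14n ln 14.
Subtract 3n ln n: leading term is (14 − 3) n ln n = 11 n ln n. The next term is 14n ln 14 − 14n = 14(ln 14 − 1) n. Then the (1/2) ln(2π·14n) correction.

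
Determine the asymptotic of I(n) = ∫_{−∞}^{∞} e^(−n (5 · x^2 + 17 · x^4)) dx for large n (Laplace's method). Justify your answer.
I(n) ~ sqrt(π/(5n))

φ(x) = 5 · x^2 + 17 · x^4 has its unique global minimum at x* = 0 (since φ'(x) = 10x + 68x^3 = 0 only at x = 0 for real x with both coefficients positive, and φ → ∞ as |x| → ∞). At x* = 0, φ(0) = 0 and φ''(0) = 10. Laplace's method then gives
  I(n) ~ sqrt(2π / (n · φ''(0))) · e^(−n φ(0)) = sqrt(2π / (10n)) = sqrt(π/(5n)).
The 17 · x^4 term contributes only at subleading order (an O(1/n) relative correction).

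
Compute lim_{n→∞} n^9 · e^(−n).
lim = 0

Exponentials with base > 1 dominate every fixed polynomial: for any fixed c, n^c / e^n → 0 as n → ∞ (e.g. by the ratio test, or since e^n grows faster than any power of n). Hence n^9 · e^(−n) = n^9 / e^n → 0.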